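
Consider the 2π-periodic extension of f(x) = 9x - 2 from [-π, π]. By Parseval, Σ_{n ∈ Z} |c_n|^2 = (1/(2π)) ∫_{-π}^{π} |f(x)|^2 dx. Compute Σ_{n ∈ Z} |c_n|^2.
Σ |c_n|^2 = 27π^2 + 4

Expand and integrate term by term over [-π, π]:
  ∫ (9x)^2 dx = 81·(2π^3/3); ∫ 2·9·(-2)·x dx = 0 (odd integrand); ∫ (-2)^2 dx = 4·2π.
So (1/(2π)) ∫_{-π}^{π} (9x - 2)^2 dx = 81π^2/3 + 4 = 27π^2 + 4.
Parseval ⇒ Σ |c_n|^2 = 27π^2 + 4.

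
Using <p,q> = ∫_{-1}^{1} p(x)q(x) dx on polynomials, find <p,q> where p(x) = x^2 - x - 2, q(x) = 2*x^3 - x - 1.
<p,q> = 16/5

Expand the product: p(x)·q(x) = 2*x^5 - 2*x^4 - 5*x^3 + 3*x + 2.
∫_{-1}^{1} of each monomial x^k gives [2/(k+1) if k even, 0 if k odd]. Integrating term-by-term (or equivalently evaluating the antiderivative F(x) = x^6/3 - 2*x^5/5 - 5*x^4/4 + 3*x^2/2 + 2*x at the endpoints):
  F(1) − F(−1) = 131/60 − (-61/60) = 16/5.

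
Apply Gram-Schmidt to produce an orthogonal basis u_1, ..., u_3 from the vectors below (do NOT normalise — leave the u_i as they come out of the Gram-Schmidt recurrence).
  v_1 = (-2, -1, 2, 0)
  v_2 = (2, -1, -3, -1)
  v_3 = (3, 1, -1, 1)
Orthogonal basis:
  u_1 = (-2, -1, 2, 0)
  u_2 = (0, -2, -1, -1)
  u_3 = (1, -2/3, 2/3, 2/3)

Apply the Gram-Schmidt recurrence
  u_1 = v_1
  u_i = v_i − Σ_{j<i} ((v_i · u_j) / (u_j · u_j)) · u_j.

Step by step this gives:
  u_1 = (-2, -1, 2, 0)
  u_2 = (0, -2, -1, -1)
  u_3 = (1, -2/3, 2/3, 2/3)

Orthogonality check:
  u_2 · u_1 = 0 (should be 0)
  u_3 · u_1 = 0 (should be 0)
  u_3 · u_2 = 0 (should be 0)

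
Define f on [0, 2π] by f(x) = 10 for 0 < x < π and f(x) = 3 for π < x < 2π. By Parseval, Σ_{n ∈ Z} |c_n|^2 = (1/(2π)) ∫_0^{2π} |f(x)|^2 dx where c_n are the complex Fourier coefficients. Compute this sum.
Σ |c_n|^2 = 109/2

Parseval equates the L^2 energy of f (normalised by 1/(2π)) with the ℓ^2 sum of its Fourier coefficients: (1/(2π)) ∫_0^{2π} |f|^2 = Σ |c_n|^2.
Compute the left side: (1/(2π)) [∫_0^π 10^2 dx + ∫_π^{2π} 3^2 dx] = (1/(2π)) · (100π + 9π) = (100 + 9)/2 = 109/2.
So Σ_{n ∈ Z} |c_n|^2 = 109/2.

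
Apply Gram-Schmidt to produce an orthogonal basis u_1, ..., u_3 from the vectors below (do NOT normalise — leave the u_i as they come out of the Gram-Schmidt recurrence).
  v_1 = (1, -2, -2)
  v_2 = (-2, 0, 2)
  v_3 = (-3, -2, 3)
Orthogonal basis:
  u_1 = (1, -2, -2)
  u_2 = (-4/3, -4/3, 2/3)
  u_3 = (4/9, -2/9, 4/9)

Apply the Gram-Schmidt recurrence
  u_1 = v_1
  u_i = v_i − Σ_{j<i} ((v_i · u_j) / (u_j · u_j)) · u_j.

Step by step this gives:
  u_1 = (1, -2, -2)
  u_2 = (-4/3, -4/3, 2/3)
  u_3 = (4/9, -2/9, 4/9)

Orthogonality check:
  u_2 · u_1 = 0 (should be 0)
  u_3 · u_1 = 0 (should be 0)
  u_3 · u_2 = 0 (should be 0)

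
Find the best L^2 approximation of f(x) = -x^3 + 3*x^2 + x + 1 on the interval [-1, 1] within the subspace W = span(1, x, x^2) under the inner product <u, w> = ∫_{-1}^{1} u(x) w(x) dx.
g(x) = 3*x^2 + 2*x/5 + 1

The best approximation g ∈ W is the orthogonal projection of f onto W. Writing g = a_0 + a_1 x + a_2 x^2, the coefficients solve the normal equations G · a = b where
  G_{ij} = <φ_i, φ_j> and b_i = <f, φ_i>, with φ_0 = 1, φ_1 = x, φ_2 = x^2.
G =
  [2, 0, 2/3]
  [0, 2/3, 0]
  [2/3, 0, 2/5],
b = (4, 4/15, 28/15).
Solving gives a_0 = 1, a_1 = 2/5, a_2 = 3, so
  g(x) = 3*x^2 + 2*x/5 + 1.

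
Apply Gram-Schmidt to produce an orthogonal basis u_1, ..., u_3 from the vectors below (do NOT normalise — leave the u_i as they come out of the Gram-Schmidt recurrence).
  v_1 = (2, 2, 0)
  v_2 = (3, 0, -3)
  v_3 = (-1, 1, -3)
Orthogonal basis:
  u_1 = (2, 2, 0)
  u_2 = (3/2, -3/2, -3)
  u_3 = (-5/3, 5/3, -5/3)

Apply the Gram-Schmidt recurrence
  u_1 = v_1
  u_i = v_i − Σ_{j<i} ((v_i · u_j) / (u_j · u_j)) · u_j.

Step by step this gives:
  u_1 = (2, 2, 0)
  u_2 = (3/2, -3/2, -3)
  u_3 = (-5/3, 5/3, -5/3)

Orthogonality check:
  u_2 · u_1 = 0 (should be 0)
  u_3 · u_1 = 0 (should be 0)
  u_3 · u_2 = 0 (should be 0)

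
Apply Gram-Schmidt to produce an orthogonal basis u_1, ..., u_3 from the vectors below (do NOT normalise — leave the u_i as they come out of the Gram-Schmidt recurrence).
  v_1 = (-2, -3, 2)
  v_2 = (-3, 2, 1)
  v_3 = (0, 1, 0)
Orthogonal basis:
  u_1 = (-2, -3, 2)
  u_2 = (-47/17, 40/17, 13/17)
  u_3 = (14/117, 8/117, 2/9)

Apply the Gram-Schmidt recurrence
  u_1 = v_1
  u_i = v_i − Σ_{j<i} ((v_i · u_j) / (u_j · u_j)) · u_j.

Step by step this gives:
  u_1 = (-2, -3, 2)
  u_2 = (-47/17, 40/17, 13/17)
  u_3 = (14/117, 8/117, 2/9)

Orthogonality check:
  u_2 · u_1 = 0 (should be 0)
  u_3 · u_1 = 0 (should be 0)
  u_3 · u_2 = 0 (should be 0)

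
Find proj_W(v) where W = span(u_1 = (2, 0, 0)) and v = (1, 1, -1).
proj_W(v) = (1, 0, 0)

Set up U = [u_1 | ... | u_1] ∈ R^(3×1). The projector onto W = col(U) is P = U (U^T U)^(-1) U^T.
Compute U^T U =
  [4],
and U^T v = (2).
Solve U^T U · c = U^T v for the coefficients: c = (1/2). The projection is proj_W(v) = U c.
Check: (v - proj_W(v)) · u_1 = 0  (should be 0).
Result: proj_W(v) = (1, 0, 0).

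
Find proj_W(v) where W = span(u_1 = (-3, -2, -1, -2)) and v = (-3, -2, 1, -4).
proj_W(v) = (-10/3, -20/9, -10/9, -20/9)

Set up U = [u_1 | ... | u_1] ∈ R^(4×1). The projector onto W = col(U) is P = U (U^T U)^(-1) U^T.
Compute U^T U =
  [18],
and U^T v = (20).
Solve U^T U · c = U^T v for the coefficients: c = (10/9). The projection is proj_W(v) = U c.
Check: (v - proj_W(v)) · u_1 = 0  (should be 0).
Result: proj_W(v) = (-10/3, -20/9, -10/9, -20/9).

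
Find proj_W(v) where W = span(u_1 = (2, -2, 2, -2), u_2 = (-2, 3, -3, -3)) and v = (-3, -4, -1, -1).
proj_W(v) = (7/33, -16/99, 16/99, -46/99)

Set up U = [u_1 | ... | u_2] ∈ R^(4×2). The projector onto W = col(U) is P = U (U^T U)^(-1) U^T.
Compute U^T U =
  [16, -10]
  [-10, 31],
and U^T v = (2, 0).
Solve U^T U · c = U^T v for the coefficients: c = (31/198, 5/99). The projection is proj_W(v) = U c.
Check: (v - proj_W(v)) · u_1 = 0  (should be 0).
Check: (v - proj_W(v)) · u_2 = 0  (should be 0).
Result: proj_W(v) = (7/33, -16/99, 16/99, -46/99).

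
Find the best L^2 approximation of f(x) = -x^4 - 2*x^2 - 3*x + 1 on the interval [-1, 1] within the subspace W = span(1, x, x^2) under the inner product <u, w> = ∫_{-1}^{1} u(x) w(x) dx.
g(x) = -20*x^2/7 - 3*x + 38/35

The best approximation g ∈ W is the orthogonal projection of f onto W. Writing g = a_0 + a_1 x + a_2 x^2, the coefficients solve the normal equations G · a = b where
  G_{ij} = <φ_i, φ_j> and b_i = <f, φ_i>, with φ_0 = 1, φ_1 = x, φ_2 = x^2.
G =
  [2, 0, 2/3]
  [0, 2/3, 0]
  [2/3, 0, 2/5],
b = (4/15, -2, -44/105).
Solving gives a_0 = 38/35, a_1 = -3, a_2 = -20/7, so
  g(x) = -20*x^2/7 - 3*x + 38/35.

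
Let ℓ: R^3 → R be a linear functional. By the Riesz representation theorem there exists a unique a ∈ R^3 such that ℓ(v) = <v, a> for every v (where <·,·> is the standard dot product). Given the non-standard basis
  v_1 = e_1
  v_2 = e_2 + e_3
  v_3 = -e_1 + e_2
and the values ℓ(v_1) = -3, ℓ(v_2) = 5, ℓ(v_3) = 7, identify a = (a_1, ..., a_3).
a = (-3, 4, 1)

Write a = (a_1, ..., a_3) in the standard basis. For each basis vector v_i, ℓ(v_i) = <v_i, a> is a linear equation in the a_j's. Collect the n equations into a matrix system V a = ℓ, where row i of V is v_i (expressed in the standard basis). Since V is invertible (lower-triangular with 1s on the diagonal, up to permutation), solve by back-substitution:
  V =
[[1, 0, 0],
 [0, 1, 1],
 [-1, 1, 0]]
  V a = (-3, 5, 7)
Solving gives a = (-3, 4, 1).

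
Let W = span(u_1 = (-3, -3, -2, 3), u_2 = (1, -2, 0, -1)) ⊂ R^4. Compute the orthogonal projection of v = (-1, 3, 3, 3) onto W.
proj_W(v) = (-128/93, 337/93, 6/31, 128/93)

Set up U = [u_1 | ... | u_2] ∈ R^(4×2). The projector onto W = col(U) is P = U (U^T U)^(-1) U^T.
Compute U^T U =
  [31, 0]
  [0, 6],
and U^T v = (-3, -10).
Solve U^T U · c = U^T v for the coefficients: c = (-3/31, -5/3). The projection is proj_W(v) = U c.
Check: (v - proj_W(v)) · u_1 = 0  (should be 0).
Check: (v - proj_W(v)) · u_2 = 0  (should be 0).
Result: proj_W(v) = (-128/93, 337/93, 6/31, 128/93).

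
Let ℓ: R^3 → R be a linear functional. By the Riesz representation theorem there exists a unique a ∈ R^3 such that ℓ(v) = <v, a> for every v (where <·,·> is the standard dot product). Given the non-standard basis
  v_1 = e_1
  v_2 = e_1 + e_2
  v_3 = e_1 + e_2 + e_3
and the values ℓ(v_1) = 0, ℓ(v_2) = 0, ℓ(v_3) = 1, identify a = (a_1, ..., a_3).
a = (0, 0, 1)

Write a = (a_1, ..., a_3) in the standard basis. For each basis vector v_i, ℓ(v_i) = <v_i, a> is a linear equation in the a_j's. Collect the n equations into a matrix system V a = ℓ, where row i of V is v_i (expressed in the standard basis). Since V is invertible (lower-triangular with 1s on the diagonal, up to permutation), solve by back-substitution:
  V =
[[1, 0, 0],
 [1, 1, 0],
 [1, 1, 1]]
  V a = (0, 0, 1)
Solving gives a = (0, 0, 1).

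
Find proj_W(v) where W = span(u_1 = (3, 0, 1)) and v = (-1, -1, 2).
proj_W(v) = (-3/10, 0, -1/10)

Set up U = [u_1 | ... | u_1] ∈ R^(3×1). The projector onto W = col(U) is P = U (U^T U)^(-1) U^T.
Compute U^T U =
  [10],
and U^T v = (-1).
Solve U^T U · c = U^T v for the coefficients: c = (-1/10). The projection is proj_W(v) = U c.
Check: (v - proj_W(v)) · u_1 = 0  (should be 0).
Result: proj_W(v) = (-3/10, 0, -1/10).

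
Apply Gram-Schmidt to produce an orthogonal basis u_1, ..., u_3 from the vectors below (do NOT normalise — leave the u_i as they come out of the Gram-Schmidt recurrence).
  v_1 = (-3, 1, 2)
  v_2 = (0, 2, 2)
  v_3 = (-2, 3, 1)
Orthogonal basis:
  u_1 = (-3, 1, 2)
  u_2 = (9/7, 11/7, 8/7)
  u_3 = (-8/19, 24/19, -24/19)

Apply the Gram-Schmidt recurrence
  u_1 = v_1
  u_i = v_i − Σ_{j<i} ((v_i · u_j) / (u_j · u_j)) · u_j.

Step by step this gives:
  u_1 = (-3, 1, 2)
  u_2 = (9/7, 11/7, 8/7)
  u_3 = (-8/19, 24/19, -24/19)

Orthogonality check:
  u_2 · u_1 = 0 (should be 0)
  u_3 · u_1 = 0 (should be 0)
  u_3 · u_2 = 0 (should be 0)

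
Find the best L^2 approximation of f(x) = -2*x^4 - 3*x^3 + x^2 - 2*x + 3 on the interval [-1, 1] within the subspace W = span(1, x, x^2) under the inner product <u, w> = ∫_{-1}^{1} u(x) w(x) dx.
g(x) = -5*x^2/7 - 19*x/5 + 111/35

The best approximation g ∈ W is the orthogonal projection of f onto W. Writing g = a_0 + a_1 x + a_2 x^2, the coefficients solve the normal equations G · a = b where
  G_{ij} = <φ_i, φ_j> and b_i = <f, φ_i>, with φ_0 = 1, φ_1 = x, φ_2 = x^2.
G =
  [2, 0, 2/3]
  [0, 2/3, 0]
  [2/3, 0, 2/5],
b = (88/15, -38/15, 64/35).
Solving gives a_0 = 111/35, a_1 = -19/5, a_2 = -5/7, so
  g(x) = -5*x^2/7 - 19*x/5 + 111/35.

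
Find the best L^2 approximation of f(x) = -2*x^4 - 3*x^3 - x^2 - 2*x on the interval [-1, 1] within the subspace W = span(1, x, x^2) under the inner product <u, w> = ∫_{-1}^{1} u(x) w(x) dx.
g(x) = -19*x^2/7 - 19*x/5 + 6/35

The best approximation g ∈ W is the orthogonal projection of f onto W. Writing g = a_0 + a_1 x + a_2 x^2, the coefficients solve the normal equations G · a = b where
  G_{ij} = <φ_i, φ_j> and b_i = <f, φ_i>, with φ_0 = 1, φ_1 = x, φ_2 = x^2.
G =
  [2, 0, 2/3]
  [0, 2/3, 0]
  [2/3, 0, 2/5],
b = (-22/15, -38/15, -34/35).
Solving gives a_0 = 6/35, a_1 = -19/5, a_2 = -19/7, so
  g(x) = -19*x^2/7 - 19*x/5 + 6/35.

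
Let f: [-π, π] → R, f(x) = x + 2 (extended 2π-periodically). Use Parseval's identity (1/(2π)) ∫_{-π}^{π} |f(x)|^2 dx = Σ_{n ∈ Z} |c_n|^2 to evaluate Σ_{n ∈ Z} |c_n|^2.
Σ |c_n|^2 = π^2/3 + 4

Expand and integrate term by term over [-π, π]:
  ∫ (x)^2 dx = 1·(2π^3/3); ∫ 2·1·(2)·x dx = 0 (odd integrand); ∫ 2^2 dx = 4·2π.
So (1/(2π)) ∫_{-π}^{π} (x + 2)^2 dx = 1π^2/3 + 4 = π^2/3 + 4.
Parseval ⇒ Σ |c_n|^2 = π^2/3 + 4.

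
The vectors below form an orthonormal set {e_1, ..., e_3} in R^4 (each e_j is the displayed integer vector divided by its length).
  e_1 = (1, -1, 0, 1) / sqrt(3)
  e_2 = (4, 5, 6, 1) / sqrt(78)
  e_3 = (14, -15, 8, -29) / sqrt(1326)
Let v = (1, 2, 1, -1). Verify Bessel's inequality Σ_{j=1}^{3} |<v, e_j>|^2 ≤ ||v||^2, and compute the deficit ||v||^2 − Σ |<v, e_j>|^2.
Σ |<v, e_j>|^2 = 107/17; ||v||^2 = 7; deficit = 12/17

Write each e_j = u_j / sqrt(<u_j, u_j>) where u_j is the displayed integer vector. Then <v, e_j> = <v, u_j> / sqrt(<u_j, u_j>), so |<v, e_j>|^2 = <v, u_j>^2 / <u_j, u_j>.
Coefficients: <v, e_1> = -2/sqrt(3), <v, e_2> = 19/sqrt(78), <v, e_3> = 21/sqrt(1326).
Square and sum: Σ |<v, e_j>|^2 = 107/17.
Compute ||v||^2 = v·v = 7.
Deficit = 7 − 107/17 = 12/17 ≥ 0, confirming Bessel's inequality. (The deficit equals ||v − Σ <v,e_j> e_j||^2, the squared distance from v to span{e_j}.)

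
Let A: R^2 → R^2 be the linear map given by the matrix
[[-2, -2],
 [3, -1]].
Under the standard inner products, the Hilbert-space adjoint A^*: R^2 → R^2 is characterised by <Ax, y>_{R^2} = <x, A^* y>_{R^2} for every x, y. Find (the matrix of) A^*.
A^* = A^T =
[[-2, 3],
 [-2, -1]]

For real matrices with standard dot products, the defining identity <Ax, y> = <x, A^* y> gives (Ax)^T y = x^T (A^*) y, i.e. x^T A^T y = x^T (A^*) y. Since this holds for all x, y, we must have A^* = A^T. Therefore
A^* =
[[-2, 3],
 [-2, -1]].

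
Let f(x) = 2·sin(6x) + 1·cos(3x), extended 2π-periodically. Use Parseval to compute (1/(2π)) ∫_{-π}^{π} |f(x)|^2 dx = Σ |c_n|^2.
Σ |c_n|^2 = 5/2

Expand |f|^2 and use orthogonality of {sin(nx), cos(mx)} on [-π, π]:
  ∫_{-π}^{π} sin(nx)^2 dx = π, ∫ cos(mx)^2 dx = π, and cross terms integrate to 0.
So ∫_{-π}^{π} f(x)^2 dx = 2^2 · π + 1^2 · π = (4 + 1)π.
Divide by 2π: (4 + 1)/2 = 5/2.
By Parseval, this equals Σ |c_n|^2.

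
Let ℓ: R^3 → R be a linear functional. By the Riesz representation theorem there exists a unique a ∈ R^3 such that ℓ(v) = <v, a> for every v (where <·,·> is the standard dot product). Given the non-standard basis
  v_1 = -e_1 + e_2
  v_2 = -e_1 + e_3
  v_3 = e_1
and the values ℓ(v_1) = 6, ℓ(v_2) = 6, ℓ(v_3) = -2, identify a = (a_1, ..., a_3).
a = (-2, 4, 4)

Write a = (a_1, ..., a_3) in the standard basis. For each basis vector v_i, ℓ(v_i) = <v_i, a> is a linear equation in the a_j's. Collect the n equations into a matrix system V a = ℓ, where row i of V is v_i (expressed in the standard basis). Since V is invertible (lower-triangular with 1s on the diagonal, up to permutation), solve by back-substitution:
  V =
[[-1, 1, 0],
 [-1, 0, 1],
 [1, 0, 0]]
  V a = (6, 6, -2)
Solving gives a = (-2, 4, 4).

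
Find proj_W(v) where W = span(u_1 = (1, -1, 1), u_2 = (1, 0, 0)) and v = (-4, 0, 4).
proj_W(v) = (-4, -2, 2)

Set up U = [u_1 | ... | u_2] ∈ R^(3×2). The projector onto W = col(U) is P = U (U^T U)^(-1) U^T.
Compute U^T U =
  [3, 1]
  [1, 1],
and U^T v = (0, -4).
Solve U^T U · c = U^T v for the coefficients: c = (2, -6). The projection is proj_W(v) = U c.
Check: (v - proj_W(v)) · u_1 = 0  (should be 0).
Check: (v - proj_W(v)) · u_2 = 0  (should be 0).
Result: proj_W(v) = (-4, -2, 2).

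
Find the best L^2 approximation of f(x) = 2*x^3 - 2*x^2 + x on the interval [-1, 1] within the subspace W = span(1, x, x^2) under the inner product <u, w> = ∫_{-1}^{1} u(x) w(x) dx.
g(x) = -2*x^2 + 11*x/5

The best approximation g ∈ W is the orthogonal projection of f onto W. Writing g = a_0 + a_1 x + a_2 x^2, the coefficients solve the normal equations G · a = b where
  G_{ij} = <φ_i, φ_j> and b_i = <f, φ_i>, with φ_0 = 1, φ_1 = x, φ_2 = x^2.
G =
  [2, 0, 2/3]
  [0, 2/3, 0]
  [2/3, 0, 2/5],
b = (-4/3, 22/15, -4/5).
Solving gives a_0 = 0, a_1 = 11/5, a_2 = -2, so
  g(x) = -2*x^2 + 11*x/5.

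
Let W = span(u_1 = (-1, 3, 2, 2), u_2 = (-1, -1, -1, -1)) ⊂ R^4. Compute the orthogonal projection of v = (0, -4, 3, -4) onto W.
proj_W(v) = (5/9, -7/3, -29/18, -29/18)

Set up U = [u_1 | ... | u_2] ∈ R^(4×2). The projector onto W = col(U) is P = U (U^T U)^(-1) U^T.
Compute U^T U =
  [18, -6]
  [-6, 4],
and U^T v = (-14, 5).
Solve U^T U · c = U^T v for the coefficients: c = (-13/18, 1/6). The projection is proj_W(v) = U c.
Check: (v - proj_W(v)) · u_1 = 0  (should be 0).
Check: (v - proj_W(v)) · u_2 = 0  (should be 0).
Result: proj_W(v) = (5/9, -7/3, -29/18, -29/18).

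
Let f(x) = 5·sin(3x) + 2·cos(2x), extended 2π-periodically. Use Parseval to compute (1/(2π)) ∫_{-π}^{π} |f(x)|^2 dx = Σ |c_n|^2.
Σ |c_n|^2 = 29/2

Expand |f|^2 and use orthogonality of {sin(nx), cos(mx)} on [-π, π]:
  ∫_{-π}^{π} sin(nx)^2 dx = π, ∫ cos(mx)^2 dx = π, and cross terms integrate to 0.
So ∫_{-π}^{π} f(x)^2 dx = 5^2 · π + 2^2 · π = (25 + 4)π.
Divide by 2π: (25 + 4)/2 = 29/2.
By Parseval, this equals Σ |c_n|^2.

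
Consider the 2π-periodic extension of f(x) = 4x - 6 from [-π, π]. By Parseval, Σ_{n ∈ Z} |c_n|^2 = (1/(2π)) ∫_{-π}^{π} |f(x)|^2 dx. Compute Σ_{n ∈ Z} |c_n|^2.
Σ |c_n|^2 = 16π^2/3 + 36

Expand and integrate term by term over [-π, π]:
  ∫ (4x)^2 dx = 16·(2π^3/3); ∫ 2·4·(-6)·x dx = 0 (odd integrand); ∫ (-6)^2 dx = 36·2π.
So (1/(2π)) ∫_{-π}^{π} (4x - 6)^2 dx = 16π^2/3 + 36 = 16π^2/3 + 36.
Parseval ⇒ Σ |c_n|^2 = 16π^2/3 + 36.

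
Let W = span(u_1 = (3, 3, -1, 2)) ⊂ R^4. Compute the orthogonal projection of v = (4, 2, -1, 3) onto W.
proj_W(v) = (75/23, 75/23, -25/23, 50/23)

Set up U = [u_1 | ... | u_1] ∈ R^(4×1). The projector onto W = col(U) is P = U (U^T U)^(-1) U^T.
Compute U^T U =
  [23],
and U^T v = (25).
Solve U^T U · c = U^T v for the coefficients: c = (25/23). The projection is proj_W(v) = U c.
Check: (v - proj_W(v)) · u_1 = 0  (should be 0).
Result: proj_W(v) = (75/23, 75/23, -25/23, 50/23).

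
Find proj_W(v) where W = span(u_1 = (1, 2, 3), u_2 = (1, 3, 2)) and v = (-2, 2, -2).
proj_W(v) = (-4/27, 44/27, -64/27)

Set up U = [u_1 | ... | u_2] ∈ R^(3×2). The projector onto W = col(U) is P = U (U^T U)^(-1) U^T.
Compute U^T U =
  [14, 13]
  [13, 14],
and U^T v = (-4, 0).
Solve U^T U · c = U^T v for the coefficients: c = (-56/27, 52/27). The projection is proj_W(v) = U c.
Check: (v - proj_W(v)) · u_1 = 0  (should be 0).
Check: (v - proj_W(v)) · u_2 = 0  (should be 0).
Result: proj_W(v) = (-4/27, 44/27, -64/27).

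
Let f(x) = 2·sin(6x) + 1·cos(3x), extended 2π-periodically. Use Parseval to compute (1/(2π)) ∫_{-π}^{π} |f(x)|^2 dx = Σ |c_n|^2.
Σ |c_n|^2 = 5/2

Expand |f|^2 and use orthogonality of {sin(nx), cos(mx)} on [-π, π]:
  ∫_{-π}^{π} sin(nx)^2 dx = π, ∫ cos(mx)^2 dx = π, and cross terms integrate to 0.
So ∫_{-π}^{π} f(x)^2 dx = 2^2 · π + 1^2 · π = (4 + 1)π.
Divide by 2π: (4 + 1)/2 = 5/2.
By Parseval, this equals Σ |c_n|^2.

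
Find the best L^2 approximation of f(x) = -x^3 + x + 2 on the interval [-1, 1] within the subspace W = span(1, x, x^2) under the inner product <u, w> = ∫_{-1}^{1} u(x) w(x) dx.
g(x) = 2*x/5 + 2

The best approximation g ∈ W is the orthogonal projection of f onto W. Writing g = a_0 + a_1 x + a_2 x^2, the coefficients solve the normal equations G · a = b where
  G_{ij} = <φ_i, φ_j> and b_i = <f, φ_i>, with φ_0 = 1, φ_1 = x, φ_2 = x^2.
G =
  [2, 0, 2/3]
  [0, 2/3, 0]
  [2/3, 0, 2/5],
b = (4, 4/15, 4/3).
Solving gives a_0 = 2, a_1 = 2/5, a_2 = 0, so
  g(x) = 2*x/5 + 2.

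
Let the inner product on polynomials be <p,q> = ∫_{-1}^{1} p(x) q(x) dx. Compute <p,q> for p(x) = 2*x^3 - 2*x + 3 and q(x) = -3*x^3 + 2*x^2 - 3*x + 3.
<p,q> = 170/7

Expand the product: p(x)·q(x) = -6*x^6 + 4*x^5 - 7*x^3 + 12*x^2 - 15*x + 9.
∫_{-1}^{1} of each monomial x^k gives [2/(k+1) if k even, 0 if k odd]. Integrating term-by-term (or equivalently evaluating the antiderivative F(x) = -6*x^7/7 + 2*x^6/3 - 7*x^4/4 + 4*x^3 - 15*x^2/2 + 9*x at the endpoints):
  F(1) − F(−1) = 299/84 − (-1741/84) = 170/7.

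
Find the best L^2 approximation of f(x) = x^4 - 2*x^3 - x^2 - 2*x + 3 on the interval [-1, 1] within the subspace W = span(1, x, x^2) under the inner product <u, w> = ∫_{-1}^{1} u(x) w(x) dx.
g(x) = -x^2/7 - 16*x/5 + 102/35

The best approximation g ∈ W is the orthogonal projection of f onto W. Writing g = a_0 + a_1 x + a_2 x^2, the coefficients solve the normal equations G · a = b where
  G_{ij} = <φ_i, φ_j> and b_i = <f, φ_i>, with φ_0 = 1, φ_1 = x, φ_2 = x^2.
G =
  [2, 0, 2/3]
  [0, 2/3, 0]
  [2/3, 0, 2/5],
b = (86/15, -32/15, 66/35).
Solving gives a_0 = 102/35, a_1 = -16/5, a_2 = -1/7, so
  g(x) = -x^2/7 - 16*x/5 + 102/35.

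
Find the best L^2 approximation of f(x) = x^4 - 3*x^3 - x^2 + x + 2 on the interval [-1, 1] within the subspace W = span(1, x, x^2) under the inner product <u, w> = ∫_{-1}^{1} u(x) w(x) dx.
g(x) = -x^2/7 - 4*x/5 + 67/35

The best approximation g ∈ W is the orthogonal projection of f onto W. Writing g = a_0 + a_1 x + a_2 x^2, the coefficients solve the normal equations G · a = b where
  G_{ij} = <φ_i, φ_j> and b_i = <f, φ_i>, with φ_0 = 1, φ_1 = x, φ_2 = x^2.
G =
  [2, 0, 2/3]
  [0, 2/3, 0]
  [2/3, 0, 2/5],
b = (56/15, -8/15, 128/105).
Solving gives a_0 = 67/35, a_1 = -4/5, a_2 = -1/7, so
  g(x) = -x^2/7 - 4*x/5 + 67/35.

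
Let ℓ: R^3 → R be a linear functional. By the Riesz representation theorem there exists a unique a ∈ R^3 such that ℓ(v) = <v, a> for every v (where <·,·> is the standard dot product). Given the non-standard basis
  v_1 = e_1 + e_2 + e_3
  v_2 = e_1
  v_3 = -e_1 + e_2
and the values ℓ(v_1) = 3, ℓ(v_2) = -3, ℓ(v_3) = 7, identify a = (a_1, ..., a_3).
a = (-3, 4, 2)

Write a = (a_1, ..., a_3) in the standard basis. For each basis vector v_i, ℓ(v_i) = <v_i, a> is a linear equation in the a_j's. Collect the n equations into a matrix system V a = ℓ, where row i of V is v_i (expressed in the standard basis). Since V is invertible (lower-triangular with 1s on the diagonal, up to permutation), solve by back-substitution:
  V =
[[1, 1, 1],
 [1, 0, 0],
 [-1, 1, 0]]
  V a = (3, -3, 7)
Solving gives a = (-3, 4, 2).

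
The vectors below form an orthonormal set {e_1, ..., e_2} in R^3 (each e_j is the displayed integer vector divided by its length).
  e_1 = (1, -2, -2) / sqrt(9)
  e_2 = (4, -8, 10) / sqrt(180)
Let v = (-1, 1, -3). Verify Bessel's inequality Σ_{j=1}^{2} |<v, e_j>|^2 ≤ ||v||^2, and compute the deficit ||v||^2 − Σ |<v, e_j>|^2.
Σ |<v, e_j>|^2 = 54/5; ||v||^2 = 11; deficit = 1/5

Write each e_j = u_j / sqrt(<u_j, u_j>) where u_j is the displayed integer vector. Then <v, e_j> = <v, u_j> / sqrt(<u_j, u_j>), so |<v, e_j>|^2 = <v, u_j>^2 / <u_j, u_j>.
Coefficients: <v, e_1> = 3/sqrt(9), <v, e_2> = -42/sqrt(180).
Square and sum: Σ |<v, e_j>|^2 = 54/5.
Compute ||v||^2 = v·v = 11.
Deficit = 11 − 54/5 = 1/5 ≥ 0, confirming Bessel's inequality. (The deficit equals ||v − Σ <v,e_j> e_j||^2, the squared distance from v to span{e_j}.)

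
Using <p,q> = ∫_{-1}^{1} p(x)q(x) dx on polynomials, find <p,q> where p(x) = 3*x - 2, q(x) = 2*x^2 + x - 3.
<p,q> = 34/3

Expand the product: p(x)·q(x) = 6*x^3 - x^2 - 11*x + 6.
∫_{-1}^{1} of each monomial x^k gives [2/(k+1) if k even, 0 if k odd]. Integrating term-by-term (or equivalently evaluating the antiderivative F(x) = 3*x^4/2 - x^3/3 - 11*x^2/2 + 6*x at the endpoints):
  F(1) − F(−1) = 5/3 − (-29/3) = 34/3.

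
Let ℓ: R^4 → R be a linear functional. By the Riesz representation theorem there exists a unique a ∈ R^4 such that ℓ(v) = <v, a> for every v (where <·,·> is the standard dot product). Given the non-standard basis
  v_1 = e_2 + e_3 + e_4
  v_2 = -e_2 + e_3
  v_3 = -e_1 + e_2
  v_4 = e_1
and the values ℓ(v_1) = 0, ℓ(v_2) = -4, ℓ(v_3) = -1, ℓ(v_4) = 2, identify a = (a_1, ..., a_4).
a = (2, 1, -3, 2)

Write a = (a_1, ..., a_4) in the standard basis. For each basis vector v_i, ℓ(v_i) = <v_i, a> is a linear equation in the a_j's. Collect the n equations into a matrix system V a = ℓ, where row i of V is v_i (expressed in the standard basis). Since V is invertible (lower-triangular with 1s on the diagonal, up to permutation), solve by back-substitution:
  V =
[[0, 1, 1, 1],
 [0, -1, 1, 0],
 [-1, 1, 0, 0],
 [1, 0, 0, 0]]
  V a = (0, -4, -1, 2)
Solving gives a = (2, 1, -3, 2).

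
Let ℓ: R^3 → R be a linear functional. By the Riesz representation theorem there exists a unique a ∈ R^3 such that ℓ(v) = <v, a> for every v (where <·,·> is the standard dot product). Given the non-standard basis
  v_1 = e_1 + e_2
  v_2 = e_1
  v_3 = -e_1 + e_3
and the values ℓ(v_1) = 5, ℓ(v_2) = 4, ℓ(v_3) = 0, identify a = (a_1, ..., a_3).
a = (4, 1, 4)

Write a = (a_1, ..., a_3) in the standard basis. For each basis vector v_i, ℓ(v_i) = <v_i, a> is a linear equation in the a_j's. Collect the n equations into a matrix system V a = ℓ, where row i of V is v_i (expressed in the standard basis). Since V is invertible (lower-triangular with 1s on the diagonal, up to permutation), solve by back-substitution:
  V =
[[1, 1, 0],
 [1, 0, 0],
 [-1, 0, 1]]
  V a = (5, 4, 0)
Solving gives a = (4, 1, 4).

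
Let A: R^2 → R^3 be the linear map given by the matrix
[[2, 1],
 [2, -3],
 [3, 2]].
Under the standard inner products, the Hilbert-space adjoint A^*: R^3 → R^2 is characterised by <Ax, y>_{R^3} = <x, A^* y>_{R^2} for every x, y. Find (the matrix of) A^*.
A^* = A^T =
[[2, 2, 3],
 [1, -3, 2]]

For real matrices with standard dot products, the defining identity <Ax, y> = <x, A^* y> gives (Ax)^T y = x^T (A^*) y, i.e. x^T A^T y = x^T (A^*) y. Since this holds for all x, y, we must have A^* = A^T. Therefore
A^* =
[[2, 2, 3],
 [1, -3, 2]].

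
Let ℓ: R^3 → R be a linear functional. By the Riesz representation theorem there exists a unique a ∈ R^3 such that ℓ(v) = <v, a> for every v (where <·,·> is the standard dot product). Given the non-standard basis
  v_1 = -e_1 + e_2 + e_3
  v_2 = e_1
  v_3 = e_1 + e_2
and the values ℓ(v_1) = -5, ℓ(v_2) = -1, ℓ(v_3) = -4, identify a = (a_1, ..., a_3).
a = (-1, -3, -3)

Write a = (a_1, ..., a_3) in the standard basis. For each basis vector v_i, ℓ(v_i) = <v_i, a> is a linear equation in the a_j's. Collect the n equations into a matrix system V a = ℓ, where row i of V is v_i (expressed in the standard basis). Since V is invertible (lower-triangular with 1s on the diagonal, up to permutation), solve by back-substitution:
  V =
[[-1, 1, 1],
 [1, 0, 0],
 [1, 1, 0]]
  V a = (-5, -1, -4)
Solving gives a = (-1, -3, -3).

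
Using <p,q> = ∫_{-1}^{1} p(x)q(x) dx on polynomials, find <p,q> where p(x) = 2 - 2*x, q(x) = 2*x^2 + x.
<p,q> = 4/3

Expand the product: p(x)·q(x) = -4*x^3 + 2*x^2 + 2*x.
∫_{-1}^{1} of each monomial x^k gives [2/(k+1) if k even, 0 if k odd]. Integrating term-by-term (or equivalently evaluating the antiderivative F(x) = -x^4 + 2*x^3/3 + x^2 at the endpoints):
  F(1) − F(−1) = 2/3 − (-2/3) = 4/3.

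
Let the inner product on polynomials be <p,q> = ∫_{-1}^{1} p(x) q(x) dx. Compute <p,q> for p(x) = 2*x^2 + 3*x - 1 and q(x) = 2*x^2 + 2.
<p,q> = -16/15

Expand the product: p(x)·q(x) = 4*x^4 + 6*x^3 + 2*x^2 + 6*x - 2.
∫_{-1}^{1} of each monomial x^k gives [2/(k+1) if k even, 0 if k odd]. Integrating term-by-term (or equivalently evaluating the antiderivative F(x) = 4*x^5/5 + 3*x^4/2 + 2*x^3/3 + 3*x^2 - 2*x at the endpoints):
  F(1) − F(−1) = 119/30 − (151/30) = -16/15.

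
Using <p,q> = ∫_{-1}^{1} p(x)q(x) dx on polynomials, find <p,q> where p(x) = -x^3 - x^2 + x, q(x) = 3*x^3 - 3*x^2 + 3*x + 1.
<p,q> = 176/105

Expand the product: p(x)·q(x) = -3*x^6 + 3*x^4 - 7*x^3 + 2*x^2 + x.
∫_{-1}^{1} of each monomial x^k gives [2/(k+1) if k even, 0 if k odd]. Integrating term-by-term (or equivalently evaluating the antiderivative F(x) = -3*x^7/7 + 3*x^5/5 - 7*x^4/4 + 2*x^3/3 + x^2/2 at the endpoints):
  F(1) − F(−1) = -173/420 − (-877/420) = 176/105.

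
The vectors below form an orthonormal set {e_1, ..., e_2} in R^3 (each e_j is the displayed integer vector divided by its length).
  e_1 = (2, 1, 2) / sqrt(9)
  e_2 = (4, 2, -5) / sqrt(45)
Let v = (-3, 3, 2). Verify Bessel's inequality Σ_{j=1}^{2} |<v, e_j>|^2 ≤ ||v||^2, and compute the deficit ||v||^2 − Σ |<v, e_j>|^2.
Σ |<v, e_j>|^2 = 29/5; ||v||^2 = 22; deficit = 81/5

Write each e_j = u_j / sqrt(<u_j, u_j>) where u_j is the displayed integer vector. Then <v, e_j> = <v, u_j> / sqrt(<u_j, u_j>), so |<v, e_j>|^2 = <v, u_j>^2 / <u_j, u_j>.
Coefficients: <v, e_1> = 1/sqrt(9), <v, e_2> = -16/sqrt(45).
Square and sum: Σ |<v, e_j>|^2 = 29/5.
Compute ||v||^2 = v·v = 22.
Deficit = 22 − 29/5 = 81/5 ≥ 0, confirming Bessel's inequality. (The deficit equals ||v − Σ <v,e_j> e_j||^2, the squared distance from v to span{e_j}.)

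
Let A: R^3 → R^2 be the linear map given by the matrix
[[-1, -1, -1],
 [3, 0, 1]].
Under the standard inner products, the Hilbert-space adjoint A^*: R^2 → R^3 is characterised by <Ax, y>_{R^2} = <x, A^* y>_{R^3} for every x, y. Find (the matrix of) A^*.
A^* = A^T =
[[-1, 3],
 [-1, 0],
 [-1, 1]]

For real matrices with standard dot products, the defining identity <Ax, y> = <x, A^* y> gives (Ax)^T y = x^T (A^*) y, i.e. x^T A^T y = x^T (A^*) y. Since this holds for all x, y, we must have A^* = A^T. Therefore
A^* =
[[-1, 3],
 [-1, 0],
 [-1, 1]].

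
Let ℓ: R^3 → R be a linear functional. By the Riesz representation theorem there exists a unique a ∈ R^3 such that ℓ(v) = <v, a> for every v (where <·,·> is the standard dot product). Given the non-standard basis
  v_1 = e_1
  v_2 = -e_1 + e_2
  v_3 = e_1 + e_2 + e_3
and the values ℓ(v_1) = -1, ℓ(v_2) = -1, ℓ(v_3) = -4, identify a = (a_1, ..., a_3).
a = (-1, -2, -1)

Write a = (a_1, ..., a_3) in the standard basis. For each basis vector v_i, ℓ(v_i) = <v_i, a> is a linear equation in the a_j's. Collect the n equations into a matrix system V a = ℓ, where row i of V is v_i (expressed in the standard basis). Since V is invertible (lower-triangular with 1s on the diagonal, up to permutation), solve by back-substitution:
  V =
[[1, 0, 0],
 [-1, 1, 0],
 [1, 1, 1]]
  V a = (-1, -1, -4)
Solving gives a = (-1, -2, -1).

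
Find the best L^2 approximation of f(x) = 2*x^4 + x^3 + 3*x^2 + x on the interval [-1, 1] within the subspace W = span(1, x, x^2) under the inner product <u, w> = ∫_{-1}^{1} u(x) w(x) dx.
g(x) = 33*x^2/7 + 8*x/5 - 6/35

The best approximation g ∈ W is the orthogonal projection of f onto W. Writing g = a_0 + a_1 x + a_2 x^2, the coefficients solve the normal equations G · a = b where
  G_{ij} = <φ_i, φ_j> and b_i = <f, φ_i>, with φ_0 = 1, φ_1 = x, φ_2 = x^2.
G =
  [2, 0, 2/3]
  [0, 2/3, 0]
  [2/3, 0, 2/5],
b = (14/5, 16/15, 62/35).
Solving gives a_0 = -6/35, a_1 = 8/5, a_2 = 33/7, so
  g(x) = 33*x^2/7 + 8*x/5 - 6/35.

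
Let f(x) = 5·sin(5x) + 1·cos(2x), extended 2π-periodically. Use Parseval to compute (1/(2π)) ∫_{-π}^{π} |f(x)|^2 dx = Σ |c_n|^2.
Σ |c_n|^2 = 13

Expand |f|^2 and use orthogonality of {sin(nx), cos(mx)} on [-π, π]:
  ∫_{-π}^{π} sin(nx)^2 dx = π, ∫ cos(mx)^2 dx = π, and cross terms integrate to 0.
So ∫_{-π}^{π} f(x)^2 dx = 5^2 · π + 1^2 · π = (25 + 1)π.
Divide by 2π: (25 + 1)/2 = 13.
By Parseval, this equals Σ |c_n|^2.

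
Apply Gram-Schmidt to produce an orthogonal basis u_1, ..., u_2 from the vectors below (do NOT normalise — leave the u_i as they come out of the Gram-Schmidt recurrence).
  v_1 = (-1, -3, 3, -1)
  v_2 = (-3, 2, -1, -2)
Orthogonal basis:
  u_1 = (-1, -3, 3, -1)
  u_2 = (-16/5, 7/5, -2/5, -11/5)

Apply the Gram-Schmidt recurrence
  u_1 = v_1
  u_i = v_i − Σ_{j<i} ((v_i · u_j) / (u_j · u_j)) · u_j.

Step by step this gives:
  u_1 = (-1, -3, 3, -1)
  u_2 = (-16/5, 7/5, -2/5, -11/5)

Orthogonality check:
  u_2 · u_1 = 0 (should be 0)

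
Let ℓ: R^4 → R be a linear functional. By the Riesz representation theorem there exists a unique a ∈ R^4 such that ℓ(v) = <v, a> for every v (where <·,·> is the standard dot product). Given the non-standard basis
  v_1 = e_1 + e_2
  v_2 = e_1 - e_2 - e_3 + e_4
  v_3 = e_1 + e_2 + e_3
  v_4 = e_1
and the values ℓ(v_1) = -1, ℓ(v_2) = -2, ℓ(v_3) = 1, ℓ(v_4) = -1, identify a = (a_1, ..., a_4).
a = (-1, 0, 2, 1)

Write a = (a_1, ..., a_4) in the standard basis. For each basis vector v_i, ℓ(v_i) = <v_i, a> is a linear equation in the a_j's. Collect the n equations into a matrix system V a = ℓ, where row i of V is v_i (expressed in the standard basis). Since V is invertible (lower-triangular with 1s on the diagonal, up to permutation), solve by back-substitution:
  V =
[[1, 1, 0, 0],
 [1, -1, -1, 1],
 [1, 1, 1, 0],
 [1, 0, 0, 0]]
  V a = (-1, -2, 1, -1)
Solving gives a = (-1, 0, 2, 1).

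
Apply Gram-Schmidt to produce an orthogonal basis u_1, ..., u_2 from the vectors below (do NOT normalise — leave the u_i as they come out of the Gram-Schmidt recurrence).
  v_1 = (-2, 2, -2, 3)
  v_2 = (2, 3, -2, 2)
Orthogonal basis:
  u_1 = (-2, 2, -2, 3)
  u_2 = (22/7, 13/7, -6/7, 2/7)

Apply the Gram-Schmidt recurrence
  u_1 = v_1
  u_i = v_i − Σ_{j<i} ((v_i · u_j) / (u_j · u_j)) · u_j.

Step by step this gives:
  u_1 = (-2, 2, -2, 3)
  u_2 = (22/7, 13/7, -6/7, 2/7)

Orthogonality check:
  u_2 · u_1 = 0 (should be 0)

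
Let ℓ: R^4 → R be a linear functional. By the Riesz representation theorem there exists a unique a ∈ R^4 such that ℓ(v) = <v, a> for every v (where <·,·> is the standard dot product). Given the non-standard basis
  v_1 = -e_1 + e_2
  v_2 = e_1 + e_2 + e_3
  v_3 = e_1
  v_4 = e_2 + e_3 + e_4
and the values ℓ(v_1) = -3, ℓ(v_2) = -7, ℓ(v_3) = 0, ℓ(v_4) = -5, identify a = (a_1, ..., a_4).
a = (0, -3, -4, 2)

Write a = (a_1, ..., a_4) in the standard basis. For each basis vector v_i, ℓ(v_i) = <v_i, a> is a linear equation in the a_j's. Collect the n equations into a matrix system V a = ℓ, where row i of V is v_i (expressed in the standard basis). Since V is invertible (lower-triangular with 1s on the diagonal, up to permutation), solve by back-substitution:
  V =
[[-1, 1, 0, 0],
 [1, 1, 1, 0],
 [1, 0, 0, 0],
 [0, 1, 1, 1]]
  V a = (-3, -7, 0, -5)
Solving gives a = (0, -3, -4, 2).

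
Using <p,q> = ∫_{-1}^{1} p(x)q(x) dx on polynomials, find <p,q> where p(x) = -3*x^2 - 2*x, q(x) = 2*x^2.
<p,q> = -12/5

Expand the product: p(x)·q(x) = -6*x^4 - 4*x^3.
∫_{-1}^{1} of each monomial x^k gives [2/(k+1) if k even, 0 if k odd]. Integrating term-by-term (or equivalently evaluating the antiderivative F(x) = -6*x^5/5 - x^4 at the endpoints):
  F(1) − F(−1) = -11/5 − (1/5) = -12/5.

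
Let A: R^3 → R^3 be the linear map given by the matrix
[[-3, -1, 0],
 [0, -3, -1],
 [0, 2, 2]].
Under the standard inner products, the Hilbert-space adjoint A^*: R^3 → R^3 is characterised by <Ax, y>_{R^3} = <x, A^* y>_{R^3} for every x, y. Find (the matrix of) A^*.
A^* = A^T =
[[-3, 0, 0],
 [-1, -3, 2],
 [0, -1, 2]]

For real matrices with standard dot products, the defining identity <Ax, y> = <x, A^* y> gives (Ax)^T y = x^T (A^*) y, i.e. x^T A^T y = x^T (A^*) y. Since this holds for all x, y, we must have A^* = A^T. Therefore
A^* =
[[-3, 0, 0],
 [-1, -3, 2],
 [0, -1, 2]].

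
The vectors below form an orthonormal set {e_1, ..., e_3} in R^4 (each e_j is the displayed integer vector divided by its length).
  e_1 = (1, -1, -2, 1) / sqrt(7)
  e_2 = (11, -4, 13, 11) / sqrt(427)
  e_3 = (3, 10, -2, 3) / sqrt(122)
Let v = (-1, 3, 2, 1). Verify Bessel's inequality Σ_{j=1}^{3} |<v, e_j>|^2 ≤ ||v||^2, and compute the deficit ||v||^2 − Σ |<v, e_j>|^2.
Σ |<v, e_j>|^2 = 13; ||v||^2 = 15; deficit = 2

Write each e_j = u_j / sqrt(<u_j, u_j>) where u_j is the displayed integer vector. Then <v, e_j> = <v, u_j> / sqrt(<u_j, u_j>), so |<v, e_j>|^2 = <v, u_j>^2 / <u_j, u_j>.
Coefficients: <v, e_1> = -7/sqrt(7), <v, e_2> = 14/sqrt(427), <v, e_3> = 26/sqrt(122).
Square and sum: Σ |<v, e_j>|^2 = 13.
Compute ||v||^2 = v·v = 15.
Deficit = 15 − 13 = 2 ≥ 0, confirming Bessel's inequality. (The deficit equals ||v − Σ <v,e_j> e_j||^2, the squared distance from v to span{e_j}.)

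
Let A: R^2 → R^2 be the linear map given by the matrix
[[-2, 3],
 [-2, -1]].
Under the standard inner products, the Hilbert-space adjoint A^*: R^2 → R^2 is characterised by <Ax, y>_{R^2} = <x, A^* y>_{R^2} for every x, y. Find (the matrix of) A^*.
A^* = A^T =
[[-2, -2],
 [3, -1]]

For real matrices with standard dot products, the defining identity <Ax, y> = <x, A^* y> gives (Ax)^T y = x^T (A^*) y, i.e. x^T A^T y = x^T (A^*) y. Since this holds for all x, y, we must have A^* = A^T. Therefore
A^* =
[[-2, -2],
 [3, -1]].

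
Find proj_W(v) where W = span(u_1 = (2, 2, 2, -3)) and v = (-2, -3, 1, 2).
proj_W(v) = (-4/3, -4/3, -4/3, 2)

Set up U = [u_1 | ... | u_1] ∈ R^(4×1). The projector onto W = col(U) is P = U (U^T U)^(-1) U^T.
Compute U^T U =
  [21],
and U^T v = (-14).
Solve U^T U · c = U^T v for the coefficients: c = (-2/3). The projection is proj_W(v) = U c.
Check: (v - proj_W(v)) · u_1 = 0  (should be 0).
Result: proj_W(v) = (-4/3, -4/3, -4/3, 2).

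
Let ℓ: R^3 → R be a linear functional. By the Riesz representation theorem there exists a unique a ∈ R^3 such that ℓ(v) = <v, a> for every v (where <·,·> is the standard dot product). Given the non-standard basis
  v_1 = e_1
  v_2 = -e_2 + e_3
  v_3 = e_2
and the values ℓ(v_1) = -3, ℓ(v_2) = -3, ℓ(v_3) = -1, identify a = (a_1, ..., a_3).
a = (-3, -1, -4)

Write a = (a_1, ..., a_3) in the standard basis. For each basis vector v_i, ℓ(v_i) = <v_i, a> is a linear equation in the a_j's. Collect the n equations into a matrix system V a = ℓ, where row i of V is v_i (expressed in the standard basis). Since V is invertible (lower-triangular with 1s on the diagonal, up to permutation), solve by back-substitution:
  V =
[[1, 0, 0],
 [0, -1, 1],
 [0, 1, 0]]
  V a = (-3, -3, -1)
Solving gives a = (-3, -1, -4).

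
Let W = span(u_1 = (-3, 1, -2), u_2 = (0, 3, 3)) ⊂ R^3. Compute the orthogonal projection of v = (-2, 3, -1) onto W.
proj_W(v) = (-8/3, 7/3, -1/3)

Set up U = [u_1 | ... | u_2] ∈ R^(3×2). The projector onto W = col(U) is P = U (U^T U)^(-1) U^T.
Compute U^T U =
  [14, -3]
  [-3, 18],
and U^T v = (11, 6).
Solve U^T U · c = U^T v for the coefficients: c = (8/9, 13/27). The projection is proj_W(v) = U c.
Check: (v - proj_W(v)) · u_1 = 0  (should be 0).
Check: (v - proj_W(v)) · u_2 = 0  (should be 0).
Result: proj_W(v) = (-8/3, 7/3, -1/3).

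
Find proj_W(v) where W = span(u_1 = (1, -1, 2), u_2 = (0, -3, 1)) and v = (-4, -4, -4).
proj_W(v) = (-24/7, -144/35, -152/35)

Set up U = [u_1 | ... | u_2] ∈ R^(3×2). The projector onto W = col(U) is P = U (U^T U)^(-1) U^T.
Compute U^T U =
  [6, 5]
  [5, 10],
and U^T v = (-8, 8).
Solve U^T U · c = U^T v for the coefficients: c = (-24/7, 88/35). The projection is proj_W(v) = U c.
Check: (v - proj_W(v)) · u_1 = 0  (should be 0).
Check: (v - proj_W(v)) · u_2 = 0  (should be 0).
Result: proj_W(v) = (-24/7, -144/35, -152/35).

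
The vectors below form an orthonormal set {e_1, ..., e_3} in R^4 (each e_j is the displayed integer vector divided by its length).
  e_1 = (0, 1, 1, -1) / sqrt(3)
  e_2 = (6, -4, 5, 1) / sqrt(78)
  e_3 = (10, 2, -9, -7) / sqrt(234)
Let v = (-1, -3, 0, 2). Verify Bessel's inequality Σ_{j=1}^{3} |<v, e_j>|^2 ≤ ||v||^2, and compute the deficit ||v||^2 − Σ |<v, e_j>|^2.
Σ |<v, e_j>|^2 = 13; ||v||^2 = 14; deficit = 1

Write each e_j = u_j / sqrt(<u_j, u_j>) where u_j is the displayed integer vector. Then <v, e_j> = <v, u_j> / sqrt(<u_j, u_j>), so |<v, e_j>|^2 = <v, u_j>^2 / <u_j, u_j>.
Coefficients: <v, e_1> = -5/sqrt(3), <v, e_2> = 8/sqrt(78), <v, e_3> = -30/sqrt(234).
Square and sum: Σ |<v, e_j>|^2 = 13.
Compute ||v||^2 = v·v = 14.
Deficit = 14 − 13 = 1 ≥ 0, confirming Bessel's inequality. (The deficit equals ||v − Σ <v,e_j> e_j||^2, the squared distance from v to span{e_j}.)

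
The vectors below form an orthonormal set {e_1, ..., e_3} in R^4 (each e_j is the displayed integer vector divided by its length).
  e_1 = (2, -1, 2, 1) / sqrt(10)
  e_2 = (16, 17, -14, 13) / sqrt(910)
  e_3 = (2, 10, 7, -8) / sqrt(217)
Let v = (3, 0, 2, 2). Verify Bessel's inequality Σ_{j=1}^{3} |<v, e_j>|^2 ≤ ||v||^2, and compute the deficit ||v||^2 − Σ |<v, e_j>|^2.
Σ |<v, e_j>|^2 = 6770/403; ||v||^2 = 17; deficit = 81/403

Write each e_j = u_j / sqrt(<u_j, u_j>) where u_j is the displayed integer vector. Then <v, e_j> = <v, u_j> / sqrt(<u_j, u_j>), so |<v, e_j>|^2 = <v, u_j>^2 / <u_j, u_j>.
Coefficients: <v, e_1> = 12/sqrt(10), <v, e_2> = 46/sqrt(910), <v, e_3> = 4/sqrt(217).
Square and sum: Σ |<v, e_j>|^2 = 6770/403.
Compute ||v||^2 = v·v = 17.
Deficit = 17 − 6770/403 = 81/403 ≥ 0, confirming Bessel's inequality. (The deficit equals ||v − Σ <v,e_j> e_j||^2, the squared distance from v to span{e_j}.)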